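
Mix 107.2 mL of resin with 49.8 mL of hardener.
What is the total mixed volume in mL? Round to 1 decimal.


Total = 107.2 + 49.8 = 157.0 mL

157.0


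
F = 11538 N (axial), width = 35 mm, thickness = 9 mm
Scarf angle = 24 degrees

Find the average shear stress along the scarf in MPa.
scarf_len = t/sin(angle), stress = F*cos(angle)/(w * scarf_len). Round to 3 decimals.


scarf_len = 9/sin(24 deg) = 22.1273
cos(24 deg) = 0.913545
stress = 11538*0.913545/(35*22.1273) = 13.610 MPa

13.610


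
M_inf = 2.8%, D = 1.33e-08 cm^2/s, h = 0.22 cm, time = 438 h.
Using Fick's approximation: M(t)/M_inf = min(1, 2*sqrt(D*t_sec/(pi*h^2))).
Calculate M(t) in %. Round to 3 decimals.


t = 1576800 s
ratio = min(1, 2*sqrt(1.33e-08*1576800/(pi*0.0484)))
= 0.742757
M(t) = 2.8 * 0.742757 = 2.080%

2.080


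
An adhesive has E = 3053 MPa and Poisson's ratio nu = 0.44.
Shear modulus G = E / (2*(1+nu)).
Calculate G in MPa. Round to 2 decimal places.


G = 3053 / (2*(1+0.44))
= 3053 / 2.88
= 1060.07 MPa

1060.07


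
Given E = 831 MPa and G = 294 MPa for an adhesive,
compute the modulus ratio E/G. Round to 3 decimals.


E/G ratio = 831 / 294 = 2.827

2.827


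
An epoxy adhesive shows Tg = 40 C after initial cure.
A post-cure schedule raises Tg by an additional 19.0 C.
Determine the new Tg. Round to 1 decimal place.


New Tg = 40 + 19.0
= 59.0 C

59.0


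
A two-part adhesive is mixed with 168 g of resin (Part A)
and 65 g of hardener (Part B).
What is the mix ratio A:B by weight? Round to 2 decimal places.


Mix ratio = mass_A / mass_B
= 168 / 65
= 2.58

2.58


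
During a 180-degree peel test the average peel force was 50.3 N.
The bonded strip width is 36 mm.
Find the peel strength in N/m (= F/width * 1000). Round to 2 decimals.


Peel strength = F/width * 1000
= 50.3 / 36 * 1000
= 1397.22 N/m

1397.22


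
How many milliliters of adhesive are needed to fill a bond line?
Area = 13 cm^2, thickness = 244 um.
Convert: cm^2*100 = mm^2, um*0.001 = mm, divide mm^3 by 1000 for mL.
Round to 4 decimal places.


= (13 * 100) * (244 * 0.001) / 1000
= 0.3172 mL

0.3172


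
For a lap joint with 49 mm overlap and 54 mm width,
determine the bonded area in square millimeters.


Area = 49 * 54 = 2646 mm^2

2646


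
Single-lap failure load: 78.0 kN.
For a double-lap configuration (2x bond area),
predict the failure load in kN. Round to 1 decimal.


Failure load = 78.0 * 2 = 156.0 kN

156.0


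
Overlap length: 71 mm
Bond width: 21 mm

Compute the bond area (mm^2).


Bond area = 71 * 21 = 1491 mm^2

1491


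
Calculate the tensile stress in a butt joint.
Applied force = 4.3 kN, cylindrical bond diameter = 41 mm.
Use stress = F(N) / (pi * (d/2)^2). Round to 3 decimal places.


A = pi * 20.5^2 = 1320.2543 mm^2
sigma = 4300.0 / 1320.2543 = 3.257 MPa

3.257


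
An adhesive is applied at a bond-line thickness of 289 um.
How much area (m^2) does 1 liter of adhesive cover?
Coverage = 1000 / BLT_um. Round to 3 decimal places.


Coverage = 1000 / 289 = 3.460 m^2

3.460


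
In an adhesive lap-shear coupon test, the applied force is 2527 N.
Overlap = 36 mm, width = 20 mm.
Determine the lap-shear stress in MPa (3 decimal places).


stress = F / (overlap * width)
= 2527 / (36 * 20)
= 3.510 MPa

3.510


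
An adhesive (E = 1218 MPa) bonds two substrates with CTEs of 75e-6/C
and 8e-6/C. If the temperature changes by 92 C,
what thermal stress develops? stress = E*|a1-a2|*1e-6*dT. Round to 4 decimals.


Stress = 1218 * |75 - 8| * 1e-6 * 92
= 7.5078 MPa

7.5078


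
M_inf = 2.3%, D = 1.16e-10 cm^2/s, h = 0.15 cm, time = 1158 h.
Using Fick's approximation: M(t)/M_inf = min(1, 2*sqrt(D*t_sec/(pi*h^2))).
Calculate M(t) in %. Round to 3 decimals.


t = 4168800 s
ratio = min(1, 2*sqrt(1.16e-10*4168800/(pi*0.0225)))
= 0.165424
M(t) = 2.3 * 0.165424 = 0.380%

0.380


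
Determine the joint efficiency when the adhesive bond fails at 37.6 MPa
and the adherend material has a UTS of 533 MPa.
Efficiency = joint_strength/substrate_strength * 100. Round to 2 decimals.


Joint efficiency = 37.6 / 533 * 100
= 7.05%

7.05


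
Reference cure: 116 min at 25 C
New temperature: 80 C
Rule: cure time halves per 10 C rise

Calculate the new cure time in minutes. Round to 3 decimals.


factor = 2^((80-25)/10) = 45.2548
t_new = 116 / 45.2548 = 2.563 min

2.563


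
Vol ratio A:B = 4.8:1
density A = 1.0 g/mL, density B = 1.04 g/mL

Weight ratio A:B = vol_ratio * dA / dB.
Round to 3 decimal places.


Weight ratio = 4.8 * 1.0 / 1.04
= 4.615

4.615


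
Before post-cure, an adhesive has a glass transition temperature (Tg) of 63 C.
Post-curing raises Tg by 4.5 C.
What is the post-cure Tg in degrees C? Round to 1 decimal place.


Tg_post = Tg_base + delta_Tg
= 63 + 4.5
= 67.5 C

67.5


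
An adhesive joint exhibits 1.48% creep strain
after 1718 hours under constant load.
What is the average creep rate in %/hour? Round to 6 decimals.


Creep rate = strain / time
= 1.48 / 1718
= 0.000861 %/h

0.000861


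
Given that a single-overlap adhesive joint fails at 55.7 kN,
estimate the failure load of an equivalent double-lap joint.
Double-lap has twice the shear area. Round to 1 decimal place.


Double-lap factor = 2
Expected load = 55.7 * 2 = 111.4 kN

111.4


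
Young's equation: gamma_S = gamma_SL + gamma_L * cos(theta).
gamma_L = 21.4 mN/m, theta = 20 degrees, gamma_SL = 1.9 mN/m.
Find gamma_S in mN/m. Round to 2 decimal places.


cos(20 deg) = 0.939693
gamma_S = 1.9 + 21.4 * 0.939693
= 22.01 mN/m

22.01


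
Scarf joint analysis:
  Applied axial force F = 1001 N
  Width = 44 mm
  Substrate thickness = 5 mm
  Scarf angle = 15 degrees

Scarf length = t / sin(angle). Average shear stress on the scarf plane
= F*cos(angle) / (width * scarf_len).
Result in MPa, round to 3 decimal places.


Scarf length = 5 / sin(15 deg) = 19.3185 mm
cos(15 deg) = 0.965926
Shear = 1001 * 0.965926 / (44 * 19.3185)
= 1.138 MPa

1.138


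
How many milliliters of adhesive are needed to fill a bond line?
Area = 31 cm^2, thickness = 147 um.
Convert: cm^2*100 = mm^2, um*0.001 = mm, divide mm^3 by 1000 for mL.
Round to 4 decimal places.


= (31 * 100) * (147 * 0.001) / 1000
= 0.4557 mL

0.4557


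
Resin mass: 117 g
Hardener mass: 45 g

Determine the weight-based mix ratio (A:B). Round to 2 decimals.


Ratio = 117 / 45 = 2.60

2.60


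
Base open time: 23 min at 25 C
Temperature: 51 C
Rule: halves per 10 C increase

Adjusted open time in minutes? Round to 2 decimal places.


Acceleration = 2^((51-25)/10) = 6.0629
Open time = 23 / 6.0629 = 3.79 min

3.79


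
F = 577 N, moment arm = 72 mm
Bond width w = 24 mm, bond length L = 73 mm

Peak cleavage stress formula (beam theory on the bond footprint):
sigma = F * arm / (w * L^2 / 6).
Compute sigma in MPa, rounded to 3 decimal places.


sigma = (577 * 72) / (24 * 5329 / 6)
= 41544 * 6 / 127896
= 249264 / 127896
= 1.949 MPa

1.949


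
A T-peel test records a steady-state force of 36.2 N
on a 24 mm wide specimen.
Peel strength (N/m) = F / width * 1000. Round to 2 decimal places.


Peel strength = 36.2 / 24 * 1000
= 1508.33 N/m

1508.33


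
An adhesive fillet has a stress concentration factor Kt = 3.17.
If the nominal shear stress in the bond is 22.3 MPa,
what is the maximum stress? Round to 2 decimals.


Max stress = 22.3 * 3.17 = 70.69 MPa

70.69


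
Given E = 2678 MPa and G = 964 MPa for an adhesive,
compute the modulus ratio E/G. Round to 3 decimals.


E/G ratio = 2678 / 964 = 2.778

2.778


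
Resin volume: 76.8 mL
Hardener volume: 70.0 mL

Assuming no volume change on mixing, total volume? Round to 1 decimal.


V_total = 76.8 + 70.0 = 146.8 mL

146.8


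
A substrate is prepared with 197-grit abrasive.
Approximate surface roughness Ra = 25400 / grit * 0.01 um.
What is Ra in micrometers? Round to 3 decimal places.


Ra = 25400 / 197 * 0.01 = 1.289 um

1.289


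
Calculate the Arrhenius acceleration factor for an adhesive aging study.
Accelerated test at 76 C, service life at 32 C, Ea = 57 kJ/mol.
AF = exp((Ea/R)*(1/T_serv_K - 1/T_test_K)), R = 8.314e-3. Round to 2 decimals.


T_test = 349.15 K, T_serv = 305.15 K
Ea/R = 57 / 0.008314 = 6855.91
AF = exp(6855.91 * (1/305.15 - 1/349.15))
= 16.97

16.97


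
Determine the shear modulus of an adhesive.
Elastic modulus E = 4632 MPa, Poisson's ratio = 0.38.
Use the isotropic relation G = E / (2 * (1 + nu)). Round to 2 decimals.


G = 4632 / (2*(1+0.38)) = 4632 / 2.76
= 1678.26 MPa

1678.26


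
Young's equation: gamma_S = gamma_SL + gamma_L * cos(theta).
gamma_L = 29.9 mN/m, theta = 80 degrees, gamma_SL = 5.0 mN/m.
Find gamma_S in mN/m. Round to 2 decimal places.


cos(80 deg) = 0.173648
gamma_S = 5.0 + 29.9 * 0.173648
= 10.19 mN/m

10.19


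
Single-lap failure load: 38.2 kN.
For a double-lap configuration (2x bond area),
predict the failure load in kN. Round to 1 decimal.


Failure load = 38.2 * 2 = 76.4 kN

76.4


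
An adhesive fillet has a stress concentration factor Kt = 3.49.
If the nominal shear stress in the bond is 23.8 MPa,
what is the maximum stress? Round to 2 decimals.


Max stress = 23.8 * 3.49 = 83.06 MPa

83.06


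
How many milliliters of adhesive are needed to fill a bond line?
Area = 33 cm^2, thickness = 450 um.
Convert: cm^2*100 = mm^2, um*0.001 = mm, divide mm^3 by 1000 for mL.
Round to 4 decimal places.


= (33 * 100) * (450 * 0.001) / 1000
= 1.4850 mL

1.4850


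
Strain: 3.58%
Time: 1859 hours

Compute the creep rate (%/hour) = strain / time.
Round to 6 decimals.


Creep rate = 3.58 / 1859
= 0.001926 %/h

0.001926


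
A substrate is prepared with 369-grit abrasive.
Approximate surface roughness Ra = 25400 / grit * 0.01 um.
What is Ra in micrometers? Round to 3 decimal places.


Ra = 25400 / 369 * 0.01 = 0.688 um

0.688


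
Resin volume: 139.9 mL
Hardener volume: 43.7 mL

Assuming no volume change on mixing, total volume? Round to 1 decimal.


V_total = 139.9 + 43.7 = 183.6 mL

183.6


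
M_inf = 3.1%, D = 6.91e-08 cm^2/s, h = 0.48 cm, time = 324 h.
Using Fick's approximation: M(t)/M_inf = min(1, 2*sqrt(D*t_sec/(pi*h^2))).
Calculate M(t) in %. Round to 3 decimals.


t = 1166400 s
ratio = min(1, 2*sqrt(6.91e-08*1166400/(pi*0.2304)))
= 0.667385
M(t) = 3.1 * 0.667385 = 2.069%

2.069


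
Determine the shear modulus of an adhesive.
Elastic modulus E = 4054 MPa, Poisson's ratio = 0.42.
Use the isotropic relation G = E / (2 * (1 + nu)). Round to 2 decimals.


G = 4054 / (2*(1+0.42)) = 4054 / 2.84
= 1427.46 MPa

1427.46


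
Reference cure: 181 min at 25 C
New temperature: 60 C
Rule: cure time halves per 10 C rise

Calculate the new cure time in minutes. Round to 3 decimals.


factor = 2^((60-25)/10) = 11.3137
t_new = 181 / 11.3137 = 15.998 min

15.998


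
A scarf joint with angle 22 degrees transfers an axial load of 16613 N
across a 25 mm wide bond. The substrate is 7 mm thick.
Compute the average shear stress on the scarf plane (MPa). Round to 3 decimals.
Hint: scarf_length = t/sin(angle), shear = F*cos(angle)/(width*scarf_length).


scarf_length = 7 / sin(22 deg) = 18.6863 mm
cos(22 deg) = 0.927184
shear stress = 16613 * 0.927184 / (25 * 18.6863)
= 32.972 MPa

32.972


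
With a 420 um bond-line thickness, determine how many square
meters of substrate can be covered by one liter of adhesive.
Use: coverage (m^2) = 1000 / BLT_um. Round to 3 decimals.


Coverage = 1000 / 420 = 2.381 m^2

2.381


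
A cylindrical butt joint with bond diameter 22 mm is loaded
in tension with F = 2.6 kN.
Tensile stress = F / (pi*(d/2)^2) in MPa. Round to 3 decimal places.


Area = pi * (22/2)^2 = 380.1327 mm^2
Stress = 2.6*1000 / 380.1327
= 6.840 MPa

6.840


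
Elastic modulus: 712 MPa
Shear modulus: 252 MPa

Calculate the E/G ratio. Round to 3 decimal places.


E / G = 712 / 252 = 2.825

2.825


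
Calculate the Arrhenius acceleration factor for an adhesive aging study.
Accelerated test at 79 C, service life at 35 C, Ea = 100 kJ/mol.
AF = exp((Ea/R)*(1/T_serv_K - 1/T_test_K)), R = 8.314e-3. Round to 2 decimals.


T_test = 352.15 K, T_serv = 308.15 K
Ea/R = 100 / 0.008314 = 12027.90
AF = exp(12027.90 * (1/308.15 - 1/352.15))
= 131.24

131.24


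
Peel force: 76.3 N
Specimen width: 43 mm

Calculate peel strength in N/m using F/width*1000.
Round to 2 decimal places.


Peel strength = 76.3 / 43 * 1000 = 1774.42 N/m

1774.42


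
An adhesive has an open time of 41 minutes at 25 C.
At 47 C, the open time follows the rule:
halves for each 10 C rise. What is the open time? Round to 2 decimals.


Factor = 2^((47-25)/10) = 4.5948
Open time = 41 / 4.5948 = 8.92 min

8.92


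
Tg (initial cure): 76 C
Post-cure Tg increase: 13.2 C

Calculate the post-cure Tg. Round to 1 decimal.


Post-cure Tg = 76 + 13.2 = 89.2 C

89.2


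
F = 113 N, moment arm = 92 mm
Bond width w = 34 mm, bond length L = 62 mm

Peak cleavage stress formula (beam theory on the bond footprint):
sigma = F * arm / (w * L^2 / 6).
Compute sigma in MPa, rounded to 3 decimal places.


sigma = (113 * 92) / (34 * 3844 / 6)
= 10396 * 6 / 130696
= 62376 / 130696
= 0.477 MPa

0.477


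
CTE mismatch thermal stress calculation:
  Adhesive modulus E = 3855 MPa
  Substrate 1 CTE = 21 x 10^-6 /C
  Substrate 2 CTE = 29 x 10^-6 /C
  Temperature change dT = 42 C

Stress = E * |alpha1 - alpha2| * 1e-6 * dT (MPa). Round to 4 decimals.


delta_alpha = |21 - 29| = 8 x 10^-6/C
Stress = 3855 * 8e-6 * 42
= 1.2953 MPa

1.2953


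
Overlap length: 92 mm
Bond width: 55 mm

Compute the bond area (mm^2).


Bond area = 92 * 55 = 5060 mm^2

5060


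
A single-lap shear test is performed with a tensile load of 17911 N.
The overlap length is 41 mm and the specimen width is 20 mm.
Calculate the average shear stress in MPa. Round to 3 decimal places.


Shear stress = F / (overlap * width)
= 17911 / (41 * 20)
= 17911 / 820
= 21.843 MPa

21.843


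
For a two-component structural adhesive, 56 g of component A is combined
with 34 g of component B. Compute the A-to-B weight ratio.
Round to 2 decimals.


Weight ratio A:B = 56 / 34
= 1.65

1.65


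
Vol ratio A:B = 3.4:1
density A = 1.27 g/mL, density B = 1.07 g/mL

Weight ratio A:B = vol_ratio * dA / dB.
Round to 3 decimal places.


Weight ratio = 3.4 * 1.27 / 1.07
= 4.036

4.036


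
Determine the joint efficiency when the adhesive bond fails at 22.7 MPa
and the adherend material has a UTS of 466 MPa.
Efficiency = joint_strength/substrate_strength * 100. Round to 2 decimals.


Joint efficiency = 22.7 / 466 * 100
= 4.87%

4.87


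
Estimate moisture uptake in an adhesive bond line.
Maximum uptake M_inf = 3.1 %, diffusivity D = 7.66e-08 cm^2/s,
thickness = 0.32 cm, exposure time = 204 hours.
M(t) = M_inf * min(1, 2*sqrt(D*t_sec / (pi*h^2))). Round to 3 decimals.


Convert time: 204 h = 734400 s
ratio = min(1, 2*sqrt(7.66e-08*734400/(pi*0.32^2)))
= 0.836346
M(t) = 3.1 * 0.836346 = 2.593%

2.593


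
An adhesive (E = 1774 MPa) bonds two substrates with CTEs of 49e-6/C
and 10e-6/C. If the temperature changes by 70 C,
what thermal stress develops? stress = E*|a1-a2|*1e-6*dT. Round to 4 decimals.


Stress = 1774 * |49 - 10| * 1e-6 * 70
= 4.8430 MPa

4.8430


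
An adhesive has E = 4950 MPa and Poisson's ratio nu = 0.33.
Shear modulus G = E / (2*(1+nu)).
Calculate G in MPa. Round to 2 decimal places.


G = 4950 / (2*(1+0.33))
= 4950 / 2.66
= 1860.90 MPa

1860.90


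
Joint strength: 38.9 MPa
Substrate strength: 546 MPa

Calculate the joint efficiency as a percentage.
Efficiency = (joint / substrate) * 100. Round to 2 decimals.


Efficiency = (38.9 / 546) * 100 = 7.12%

7.12


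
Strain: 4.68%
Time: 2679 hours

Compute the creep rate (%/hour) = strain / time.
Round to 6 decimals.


Creep rate = 4.68 / 2679
= 0.001747 %/h

0.001747


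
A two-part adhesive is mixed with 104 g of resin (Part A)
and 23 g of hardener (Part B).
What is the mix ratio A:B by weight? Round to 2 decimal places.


Mix ratio = mass_A / mass_B
= 104 / 23
= 4.52

4.52


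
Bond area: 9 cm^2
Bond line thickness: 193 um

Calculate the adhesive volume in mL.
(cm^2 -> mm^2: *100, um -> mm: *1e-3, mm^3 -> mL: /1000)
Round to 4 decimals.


V = 9*100 * 193*1e-3 / 1000
= 0.1737 mL

0.1737


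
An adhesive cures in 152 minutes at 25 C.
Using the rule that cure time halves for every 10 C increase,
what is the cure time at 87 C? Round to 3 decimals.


Factor = 2^((87 - 25) / 10) = 73.5167
Cure time = 152 / 73.5167
= 2.068 minutes

2.068


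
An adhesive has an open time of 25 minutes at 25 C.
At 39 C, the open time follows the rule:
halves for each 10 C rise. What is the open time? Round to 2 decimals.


Factor = 2^((39-25)/10) = 2.6390
Open time = 25 / 2.6390 = 9.47 min

9.47


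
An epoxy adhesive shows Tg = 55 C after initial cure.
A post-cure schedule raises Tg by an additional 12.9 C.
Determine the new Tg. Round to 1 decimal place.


New Tg = 55 + 12.9
= 67.9 C

67.9


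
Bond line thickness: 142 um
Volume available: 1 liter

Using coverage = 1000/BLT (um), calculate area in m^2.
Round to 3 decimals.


1 L = 1e6 mm^3, thickness = 142 um = 0.142 mm
Area = 1e6 / 0.142 mm^2 = (1e6 / 0.142) / 1e6 m^2 = 1000 / 142 m^2
= 7.042 m^2

7.042


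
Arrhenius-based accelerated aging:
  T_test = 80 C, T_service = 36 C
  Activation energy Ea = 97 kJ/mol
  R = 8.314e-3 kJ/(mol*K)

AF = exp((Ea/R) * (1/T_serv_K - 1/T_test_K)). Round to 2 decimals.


T_test_K = 353.15, T_serv_K = 309.15
AF = exp((97/8.314e-3) * (1/309.15 - 1/353.15))
= 110.17

110.17


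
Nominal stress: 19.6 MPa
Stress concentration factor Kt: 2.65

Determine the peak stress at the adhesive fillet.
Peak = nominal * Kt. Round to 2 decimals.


Peak stress = 19.6 * 2.65
= 51.94 MPa

51.94


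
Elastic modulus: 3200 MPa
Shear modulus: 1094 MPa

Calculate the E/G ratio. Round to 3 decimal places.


E / G = 3200 / 1094 = 2.925

2.925


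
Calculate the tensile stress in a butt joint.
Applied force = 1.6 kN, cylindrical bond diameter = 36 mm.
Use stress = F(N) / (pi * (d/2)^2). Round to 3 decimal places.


A = pi * 18.0^2 = 1017.8760 mm^2
sigma = 1600.0 / 1017.8760 = 1.572 MPa

1.572


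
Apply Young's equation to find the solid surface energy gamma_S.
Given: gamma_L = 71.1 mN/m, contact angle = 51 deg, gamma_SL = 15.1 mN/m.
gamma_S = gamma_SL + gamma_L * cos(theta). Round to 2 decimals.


theta_rad = 51 * pi/180 = 0.890118
gamma_S = 15.1 + 71.1 * cos(0.890118)
= 59.84 mN/m

59.84


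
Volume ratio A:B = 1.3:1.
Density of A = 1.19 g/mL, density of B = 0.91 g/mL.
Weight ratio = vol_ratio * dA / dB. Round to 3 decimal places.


Wt ratio = 1.3 * 1.19 / 0.91
= 1.700

1.700


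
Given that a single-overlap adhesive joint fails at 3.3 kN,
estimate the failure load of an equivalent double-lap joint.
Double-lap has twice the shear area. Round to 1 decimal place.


Double-lap factor = 2
Expected load = 3.3 * 2 = 6.6 kN

6.6


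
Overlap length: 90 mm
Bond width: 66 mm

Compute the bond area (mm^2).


Bond area = 90 * 66 = 5940 mm^2

5940


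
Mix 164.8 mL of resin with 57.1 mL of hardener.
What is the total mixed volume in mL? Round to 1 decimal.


Total = 164.8 + 57.1 = 221.9 mL

221.9


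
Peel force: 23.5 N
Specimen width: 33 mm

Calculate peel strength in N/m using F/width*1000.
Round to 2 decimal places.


Peel strength = 23.5 / 33 * 1000 = 712.12 N/m

712.12


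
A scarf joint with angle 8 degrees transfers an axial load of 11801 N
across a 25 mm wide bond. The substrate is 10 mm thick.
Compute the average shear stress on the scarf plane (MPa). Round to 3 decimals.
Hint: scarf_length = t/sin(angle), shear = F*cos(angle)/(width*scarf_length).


scarf_length = 10 / sin(8 deg) = 71.8530 mm
cos(8 deg) = 0.990268
shear stress = 11801 * 0.990268 / (25 * 71.8530)
= 6.506 MPa

6.506


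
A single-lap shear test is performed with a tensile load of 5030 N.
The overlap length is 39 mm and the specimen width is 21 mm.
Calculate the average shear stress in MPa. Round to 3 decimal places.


Shear stress = F / (overlap * width)
= 5030 / (39 * 21)
= 5030 / 819
= 6.142 MPa

6.142


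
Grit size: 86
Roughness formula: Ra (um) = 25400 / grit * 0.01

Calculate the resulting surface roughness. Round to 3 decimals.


Ra = 25400 / 86 * 0.01
= 2.953 um

2.953


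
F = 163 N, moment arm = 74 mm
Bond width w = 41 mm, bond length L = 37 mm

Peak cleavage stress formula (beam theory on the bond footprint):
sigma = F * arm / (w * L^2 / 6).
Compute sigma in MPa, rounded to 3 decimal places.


sigma = (163 * 74) / (41 * 1369 / 6)
= 12062 * 6 / 56129
= 72372 / 56129
= 1.289 MPa

1.289


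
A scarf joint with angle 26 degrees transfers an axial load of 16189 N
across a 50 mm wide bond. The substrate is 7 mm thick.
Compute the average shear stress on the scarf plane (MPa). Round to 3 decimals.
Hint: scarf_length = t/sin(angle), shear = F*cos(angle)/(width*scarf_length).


scarf_length = 7 / sin(26 deg) = 15.9682 mm
cos(26 deg) = 0.898794
shear stress = 16189 * 0.898794 / (50 * 15.9682)
= 18.224 MPa

18.224


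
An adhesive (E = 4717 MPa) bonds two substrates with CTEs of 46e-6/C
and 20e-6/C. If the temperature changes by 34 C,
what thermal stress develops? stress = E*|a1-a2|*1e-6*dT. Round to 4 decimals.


Stress = 4717 * |46 - 20| * 1e-6 * 34
= 4.1698 MPa

4.1698


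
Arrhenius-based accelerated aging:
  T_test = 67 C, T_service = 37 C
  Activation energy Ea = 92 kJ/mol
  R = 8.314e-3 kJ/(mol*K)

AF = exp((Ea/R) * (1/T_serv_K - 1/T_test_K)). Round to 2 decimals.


T_test_K = 340.15, T_serv_K = 310.15
AF = exp((92/8.314e-3) * (1/310.15 - 1/340.15))
= 23.26

23.26


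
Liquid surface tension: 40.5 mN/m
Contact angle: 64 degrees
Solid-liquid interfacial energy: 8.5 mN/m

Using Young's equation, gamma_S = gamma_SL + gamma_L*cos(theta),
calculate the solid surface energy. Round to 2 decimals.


gamma_S = 8.5 + 40.5 * cos(64)
= 26.25 mN/m

26.25


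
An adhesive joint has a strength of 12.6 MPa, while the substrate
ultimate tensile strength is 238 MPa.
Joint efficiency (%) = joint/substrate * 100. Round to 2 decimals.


Efficiency = 12.6 / 238 * 100
= 5.29%

5.29


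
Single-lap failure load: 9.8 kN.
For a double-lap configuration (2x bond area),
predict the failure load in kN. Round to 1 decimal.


Failure load = 9.8 * 2 = 19.6 kN

19.6


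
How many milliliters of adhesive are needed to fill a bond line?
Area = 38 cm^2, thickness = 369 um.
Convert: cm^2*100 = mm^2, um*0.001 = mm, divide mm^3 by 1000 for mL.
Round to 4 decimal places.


= (38 * 100) * (369 * 0.001) / 1000
= 1.4022 mL

1.4022


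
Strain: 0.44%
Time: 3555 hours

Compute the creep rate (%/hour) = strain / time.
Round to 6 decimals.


Creep rate = 0.44 / 3555
= 0.000124 %/h

0.000124


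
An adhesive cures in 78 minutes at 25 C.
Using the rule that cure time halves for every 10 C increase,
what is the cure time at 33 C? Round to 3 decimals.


Factor = 2^((33 - 25) / 10) = 1.7411
Cure time = 78 / 1.7411
= 44.799 minutes

44.799


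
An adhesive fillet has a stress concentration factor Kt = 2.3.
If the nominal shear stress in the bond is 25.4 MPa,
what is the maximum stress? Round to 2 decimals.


Max stress = 25.4 * 2.3 = 58.42 MPa

58.42


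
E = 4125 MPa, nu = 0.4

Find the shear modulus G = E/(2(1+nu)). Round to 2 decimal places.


G = 4125 / (2 * 1.40)
= 1473.21 MPa

1473.21


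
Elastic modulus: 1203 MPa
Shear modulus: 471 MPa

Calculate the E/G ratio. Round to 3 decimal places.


E / G = 1203 / 471 = 2.554

2.554


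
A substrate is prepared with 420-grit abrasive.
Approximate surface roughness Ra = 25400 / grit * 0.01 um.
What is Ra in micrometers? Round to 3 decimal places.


Ra = 25400 / 420 * 0.01 = 0.605 um

0.605


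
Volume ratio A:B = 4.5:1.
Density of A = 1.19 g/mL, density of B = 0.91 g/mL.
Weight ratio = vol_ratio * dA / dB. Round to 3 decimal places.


Wt ratio = 4.5 * 1.19 / 0.91
= 5.885

5.885


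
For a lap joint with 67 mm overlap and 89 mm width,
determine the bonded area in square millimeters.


Area = 67 * 89 = 5963 mm^2

5963


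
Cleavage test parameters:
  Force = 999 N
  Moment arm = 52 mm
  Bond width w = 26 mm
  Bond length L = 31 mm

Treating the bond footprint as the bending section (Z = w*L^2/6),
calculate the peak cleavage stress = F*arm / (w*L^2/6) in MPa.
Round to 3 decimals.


M = 999 * 52 = 51948 N*mm
Z = 26 * 31^2 / 6 = 24986 / 6 mm^3
sigma = M / Z = 6 * 51948 / 24986 = 311688 / 24986
= 12.475 MPa

12.475


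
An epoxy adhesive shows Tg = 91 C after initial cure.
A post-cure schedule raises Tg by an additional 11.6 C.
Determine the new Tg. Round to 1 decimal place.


New Tg = 91 + 11.6
= 102.6 C

102.6


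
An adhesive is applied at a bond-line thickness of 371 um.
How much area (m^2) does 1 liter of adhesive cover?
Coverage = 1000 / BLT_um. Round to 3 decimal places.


Coverage = 1000 / 371 = 2.695 m^2

2.695


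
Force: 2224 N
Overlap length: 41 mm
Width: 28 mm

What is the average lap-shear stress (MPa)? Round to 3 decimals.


Average shear stress = F / (overlap * width)
= 2224 / (41 * 28)
= 1.937 MPa

1.937


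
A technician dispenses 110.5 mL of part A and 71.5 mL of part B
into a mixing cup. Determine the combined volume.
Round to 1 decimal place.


Combined volume = 110.5 + 71.5
= 182.0 mL

182.0


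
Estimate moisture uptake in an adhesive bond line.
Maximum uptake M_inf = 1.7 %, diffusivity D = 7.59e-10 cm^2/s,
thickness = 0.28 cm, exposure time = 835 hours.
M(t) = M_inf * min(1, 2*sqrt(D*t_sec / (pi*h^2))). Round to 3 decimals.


Convert time: 835 h = 3006000 s
ratio = min(1, 2*sqrt(7.59e-10*3006000/(pi*0.28^2)))
= 0.192492
M(t) = 1.7 * 0.192492 = 0.327%

0.327


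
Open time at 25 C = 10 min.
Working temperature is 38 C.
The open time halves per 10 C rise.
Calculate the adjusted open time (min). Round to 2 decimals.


factor = 2^((38 - 25) / 10) = 2.4623
ot = 10 / 2.4623 = 4.06 min

4.06


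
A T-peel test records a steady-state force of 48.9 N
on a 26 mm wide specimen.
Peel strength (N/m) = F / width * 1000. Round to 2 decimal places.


Peel strength = 48.9 / 26 * 1000
= 1880.77 N/m

1880.77


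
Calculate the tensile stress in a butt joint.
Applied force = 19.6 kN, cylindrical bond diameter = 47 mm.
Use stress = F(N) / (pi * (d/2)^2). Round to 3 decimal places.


A = pi * 23.5^2 = 1734.9445 mm^2
sigma = 19600.0 / 1734.9445 = 11.297 MPa

11.297


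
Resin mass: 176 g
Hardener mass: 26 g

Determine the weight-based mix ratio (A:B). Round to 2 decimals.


Ratio = 176 / 26 = 6.77

6.77


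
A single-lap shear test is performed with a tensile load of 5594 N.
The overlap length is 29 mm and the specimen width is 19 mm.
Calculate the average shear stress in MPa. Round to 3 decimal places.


Shear stress = F / (overlap * width)
= 5594 / (29 * 19)
= 5594 / 551
= 10.152 MPa

10.152


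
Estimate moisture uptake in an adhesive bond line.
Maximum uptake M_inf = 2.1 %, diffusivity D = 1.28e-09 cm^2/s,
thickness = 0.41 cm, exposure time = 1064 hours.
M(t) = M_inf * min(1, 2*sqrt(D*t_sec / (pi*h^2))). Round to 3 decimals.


Convert time: 1064 h = 3830400 s
ratio = min(1, 2*sqrt(1.28e-09*3830400/(pi*0.41^2)))
= 0.192707
M(t) = 2.1 * 0.192707 = 0.405%

0.405


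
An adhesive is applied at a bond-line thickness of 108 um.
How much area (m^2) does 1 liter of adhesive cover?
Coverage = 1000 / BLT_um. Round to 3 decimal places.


Coverage = 1000 / 108 = 9.259 m^2

9.259


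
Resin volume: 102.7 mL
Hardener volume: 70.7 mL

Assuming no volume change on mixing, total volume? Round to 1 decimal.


V_total = 102.7 + 70.7 = 173.4 mL

173.4


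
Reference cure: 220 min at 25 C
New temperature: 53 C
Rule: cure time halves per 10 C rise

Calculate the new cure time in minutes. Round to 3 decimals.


factor = 2^((53-25)/10) = 6.9644
t_new = 220 / 6.9644 = 31.589 min

31.589


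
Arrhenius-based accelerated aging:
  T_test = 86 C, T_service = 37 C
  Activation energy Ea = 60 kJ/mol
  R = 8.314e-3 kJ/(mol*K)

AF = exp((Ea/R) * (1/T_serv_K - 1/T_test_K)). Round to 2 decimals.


T_test_K = 359.15, T_serv_K = 310.15
AF = exp((60/8.314e-3) * (1/310.15 - 1/359.15))
= 23.92

23.92


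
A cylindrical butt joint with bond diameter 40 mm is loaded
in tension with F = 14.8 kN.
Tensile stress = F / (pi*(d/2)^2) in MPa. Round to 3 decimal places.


Area = pi * (40/2)^2 = 1256.6371 mm^2
Stress = 14.8*1000 / 1256.6371
= 11.777 MPa

11.777


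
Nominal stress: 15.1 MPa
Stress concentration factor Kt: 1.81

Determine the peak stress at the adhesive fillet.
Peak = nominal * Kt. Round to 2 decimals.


Peak stress = 15.1 * 1.81
= 27.33 MPa

27.33


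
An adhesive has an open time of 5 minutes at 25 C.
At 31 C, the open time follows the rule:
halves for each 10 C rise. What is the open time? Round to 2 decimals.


Factor = 2^((31-25)/10) = 1.5157
Open time = 5 / 1.5157 = 3.30 min

3.30


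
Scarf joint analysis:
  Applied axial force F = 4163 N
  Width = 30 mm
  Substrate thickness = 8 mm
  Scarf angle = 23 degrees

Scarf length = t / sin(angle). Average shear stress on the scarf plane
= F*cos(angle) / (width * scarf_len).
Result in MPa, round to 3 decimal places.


Scarf length = 8 / sin(23 deg) = 20.4744 mm
cos(23 deg) = 0.920505
Shear = 4163 * 0.920505 / (30 * 20.4744)
= 6.239 MPa

6.239


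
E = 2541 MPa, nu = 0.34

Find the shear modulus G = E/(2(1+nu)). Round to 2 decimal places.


G = 2541 / (2 * 1.34)
= 948.13 MPa

948.13


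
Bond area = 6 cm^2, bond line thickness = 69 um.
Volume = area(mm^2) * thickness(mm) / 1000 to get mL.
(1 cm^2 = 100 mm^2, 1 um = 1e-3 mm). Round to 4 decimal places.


area_mm2 = 6 * 100 = 600
blt_mm = 69 * 1e-3 = 0.069
vol_mm3 = 600 * 0.069 = 41.4
vol_mL = 41.4 / 1000 = 0.0414 mL

0.0414


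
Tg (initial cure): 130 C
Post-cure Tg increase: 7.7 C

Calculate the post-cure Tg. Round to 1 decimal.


Post-cure Tg = 130 + 7.7 = 137.7 C

137.7


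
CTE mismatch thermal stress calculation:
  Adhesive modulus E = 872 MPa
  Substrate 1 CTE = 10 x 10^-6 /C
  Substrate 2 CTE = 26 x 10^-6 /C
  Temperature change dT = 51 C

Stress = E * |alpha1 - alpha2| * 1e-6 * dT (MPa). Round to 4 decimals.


delta_alpha = |10 - 26| = 16 x 10^-6/C
Stress = 872 * 16e-6 * 51
= 0.7116 MPa

0.7116


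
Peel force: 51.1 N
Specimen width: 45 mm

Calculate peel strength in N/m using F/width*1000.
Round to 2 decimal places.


Peel strength = 51.1 / 45 * 1000 = 1135.56 N/m

1135.56


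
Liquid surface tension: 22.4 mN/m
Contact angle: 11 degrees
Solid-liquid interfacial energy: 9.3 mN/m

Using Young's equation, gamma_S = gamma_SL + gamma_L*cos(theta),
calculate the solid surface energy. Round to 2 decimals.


gamma_S = 9.3 + 22.4 * cos(11)
= 31.29 mN/m

31.29


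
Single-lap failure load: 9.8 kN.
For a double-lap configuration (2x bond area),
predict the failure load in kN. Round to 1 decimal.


Failure load = 9.8 * 2 = 19.6 kN

19.6


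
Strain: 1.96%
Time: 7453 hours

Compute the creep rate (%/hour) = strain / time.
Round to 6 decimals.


Creep rate = 1.96 / 7453
= 0.000263 %/h

0.000263


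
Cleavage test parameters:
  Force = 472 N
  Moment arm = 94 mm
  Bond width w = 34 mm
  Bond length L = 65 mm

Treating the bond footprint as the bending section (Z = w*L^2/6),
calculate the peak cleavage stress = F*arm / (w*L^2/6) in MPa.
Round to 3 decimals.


M = 472 * 94 = 44368 N*mm
Z = 34 * 65^2 / 6 = 143650 / 6 mm^3
sigma = M / Z = 6 * 44368 / 143650 = 266208 / 143650
= 1.853 MPa

1.853


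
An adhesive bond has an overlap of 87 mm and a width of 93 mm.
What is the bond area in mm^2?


Bond area = overlap * width
= 87 * 93
= 8091 mm^2

8091


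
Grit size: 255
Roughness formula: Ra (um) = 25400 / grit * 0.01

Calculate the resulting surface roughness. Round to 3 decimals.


Ra = 25400 / 255 * 0.01
= 0.996 um

0.996


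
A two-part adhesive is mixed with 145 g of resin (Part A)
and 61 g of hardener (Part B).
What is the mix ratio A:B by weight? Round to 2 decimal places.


Mix ratio = mass_A / mass_B
= 145 / 61
= 2.38

2.38


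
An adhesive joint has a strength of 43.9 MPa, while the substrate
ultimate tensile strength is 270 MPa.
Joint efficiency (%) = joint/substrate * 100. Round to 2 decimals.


Efficiency = 43.9 / 270 * 100
= 16.26%

16.26


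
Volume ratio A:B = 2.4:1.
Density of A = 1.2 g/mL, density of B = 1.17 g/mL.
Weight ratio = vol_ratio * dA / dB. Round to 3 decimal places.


Wt ratio = 2.4 * 1.2 / 1.17
= 2.462

2.462


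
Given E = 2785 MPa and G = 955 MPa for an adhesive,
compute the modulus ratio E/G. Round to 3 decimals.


E/G ratio = 2785 / 955 = 2.916

2.916


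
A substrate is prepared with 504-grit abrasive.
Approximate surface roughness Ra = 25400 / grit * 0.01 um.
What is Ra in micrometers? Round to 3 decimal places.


Ra = 25400 / 504 * 0.01 = 0.504 um

0.504


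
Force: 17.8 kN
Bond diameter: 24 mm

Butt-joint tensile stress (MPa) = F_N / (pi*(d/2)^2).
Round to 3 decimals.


F_N = 17.8 * 1000 = 17800.0 N
A = pi*(12.0)^2 = 452.3893 mm^2
stress = 17800.0 / 452.3893 = 39.347 MPa

39.347


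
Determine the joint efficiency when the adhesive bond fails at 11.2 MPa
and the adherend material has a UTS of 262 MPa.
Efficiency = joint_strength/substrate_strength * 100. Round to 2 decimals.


Joint efficiency = 11.2 / 262 * 100
= 4.27%

4.27


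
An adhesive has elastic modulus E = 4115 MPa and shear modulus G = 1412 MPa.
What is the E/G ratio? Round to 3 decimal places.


E/G = 4115 / 1412 = 2.914

2.914


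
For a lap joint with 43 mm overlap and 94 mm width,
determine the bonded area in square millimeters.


Area = 43 * 94 = 4042 mm^2

4042


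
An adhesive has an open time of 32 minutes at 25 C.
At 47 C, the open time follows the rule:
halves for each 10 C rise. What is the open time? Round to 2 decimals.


Factor = 2^((47-25)/10) = 4.5948
Open time = 32 / 4.5948 = 6.96 min

6.96


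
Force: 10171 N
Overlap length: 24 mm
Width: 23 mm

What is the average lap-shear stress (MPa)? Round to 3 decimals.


Average shear stress = F / (overlap * width)
= 10171 / (24 * 23)
= 18.426 MPa

18.426


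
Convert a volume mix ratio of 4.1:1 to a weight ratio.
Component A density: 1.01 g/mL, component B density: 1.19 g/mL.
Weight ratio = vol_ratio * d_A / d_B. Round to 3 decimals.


= 4.1 * 1.01 / 1.19 = 3.480

3.480


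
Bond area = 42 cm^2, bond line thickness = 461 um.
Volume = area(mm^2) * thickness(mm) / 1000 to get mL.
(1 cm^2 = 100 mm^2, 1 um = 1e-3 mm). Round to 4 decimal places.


area_mm2 = 42 * 100 = 4200
blt_mm = 461 * 1e-3 = 0.461
vol_mm3 = 4200 * 0.461 = 1936.2
vol_mL = 1936.2 / 1000 = 1.9362 mL

1.9362


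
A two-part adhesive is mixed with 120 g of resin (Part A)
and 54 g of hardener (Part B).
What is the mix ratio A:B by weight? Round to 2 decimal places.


Mix ratio = mass_A / mass_B
= 120 / 54
= 2.22

2.22


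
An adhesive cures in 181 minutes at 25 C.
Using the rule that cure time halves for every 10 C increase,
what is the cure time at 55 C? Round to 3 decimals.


Factor = 2^((55 - 25) / 10) = 8.0000
Cure time = 181 / 8.0000
= 22.625 minutes

22.625


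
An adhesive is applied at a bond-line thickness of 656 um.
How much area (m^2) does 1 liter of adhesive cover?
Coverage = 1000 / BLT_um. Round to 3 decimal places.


Coverage = 1000 / 656 = 1.524 m^2

1.524


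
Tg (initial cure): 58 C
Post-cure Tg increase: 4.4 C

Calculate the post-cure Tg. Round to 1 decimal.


Post-cure Tg = 58 + 4.4 = 62.4 C

62.4


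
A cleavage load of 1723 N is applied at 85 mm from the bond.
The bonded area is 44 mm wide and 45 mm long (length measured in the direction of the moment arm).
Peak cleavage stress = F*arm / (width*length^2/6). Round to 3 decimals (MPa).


Moment = 1723 * 85 = 146455 N*mm
Section modulus = 44 * 2025 / 6 = 89100 / 6 mm^3
Stress = 146455 / (89100 / 6) = 878730 / 89100
= 9.862 MPa

9.862


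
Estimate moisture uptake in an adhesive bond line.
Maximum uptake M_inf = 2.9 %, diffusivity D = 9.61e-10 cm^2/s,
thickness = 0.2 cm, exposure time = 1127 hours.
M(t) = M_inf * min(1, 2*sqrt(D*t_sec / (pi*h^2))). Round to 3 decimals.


Convert time: 1127 h = 4057200 s
ratio = min(1, 2*sqrt(9.61e-10*4057200/(pi*0.2^2)))
= 0.352290
M(t) = 2.9 * 0.352290 = 1.022%

1.022


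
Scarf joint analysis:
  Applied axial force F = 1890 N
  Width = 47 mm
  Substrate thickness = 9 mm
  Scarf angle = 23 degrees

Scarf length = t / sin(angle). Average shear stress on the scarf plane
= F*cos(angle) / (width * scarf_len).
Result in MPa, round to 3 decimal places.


Scarf length = 9 / sin(23 deg) = 23.0337 mm
cos(23 deg) = 0.920505
Shear = 1890 * 0.920505 / (47 * 23.0337)
= 1.607 MPa

1.607


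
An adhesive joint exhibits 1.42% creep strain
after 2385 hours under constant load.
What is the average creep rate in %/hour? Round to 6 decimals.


Creep rate = strain / time
= 1.42 / 2385
= 0.000595 %/h

0.000595


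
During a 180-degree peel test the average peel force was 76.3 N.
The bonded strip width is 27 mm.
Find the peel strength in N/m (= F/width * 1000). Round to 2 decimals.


Peel strength = F/width * 1000
= 76.3 / 27 * 1000
= 2825.93 N/m

2825.93


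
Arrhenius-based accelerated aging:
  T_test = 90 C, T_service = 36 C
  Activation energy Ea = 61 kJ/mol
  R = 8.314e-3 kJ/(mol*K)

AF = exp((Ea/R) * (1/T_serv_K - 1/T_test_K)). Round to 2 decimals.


T_test_K = 363.15, T_serv_K = 309.15
AF = exp((61/8.314e-3) * (1/309.15 - 1/363.15))
= 34.09

34.09


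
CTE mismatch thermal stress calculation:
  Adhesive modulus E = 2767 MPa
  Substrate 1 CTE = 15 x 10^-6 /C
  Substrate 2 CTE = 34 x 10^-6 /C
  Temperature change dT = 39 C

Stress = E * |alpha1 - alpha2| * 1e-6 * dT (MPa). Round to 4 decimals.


delta_alpha = |15 - 34| = 19 x 10^-6/C
Stress = 2767 * 19e-6 * 39
= 2.0503 MPa

2.0503


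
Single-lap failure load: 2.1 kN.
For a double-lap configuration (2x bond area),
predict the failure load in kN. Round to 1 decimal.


Failure load = 2.1 * 2 = 4.2 kN

4.2


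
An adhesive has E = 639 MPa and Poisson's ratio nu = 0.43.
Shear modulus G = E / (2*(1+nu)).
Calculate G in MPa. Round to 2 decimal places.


G = 639 / (2*(1+0.43))
= 639 / 2.86
= 223.43 MPa

223.43


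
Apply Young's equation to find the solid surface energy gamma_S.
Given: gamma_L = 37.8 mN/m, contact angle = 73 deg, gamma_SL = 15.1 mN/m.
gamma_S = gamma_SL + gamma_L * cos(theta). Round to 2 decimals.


theta_rad = 73 * pi/180 = 1.274090
gamma_S = 15.1 + 37.8 * cos(1.274090)
= 26.15 mN/m

26.15


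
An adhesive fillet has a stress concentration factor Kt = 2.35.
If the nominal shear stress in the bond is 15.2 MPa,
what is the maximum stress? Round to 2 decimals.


Max stress = 15.2 * 2.35 = 35.72 MPa

35.72


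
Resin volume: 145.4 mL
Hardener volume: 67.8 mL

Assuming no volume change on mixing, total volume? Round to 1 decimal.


V_total = 145.4 + 67.8 = 213.2 mL

213.2


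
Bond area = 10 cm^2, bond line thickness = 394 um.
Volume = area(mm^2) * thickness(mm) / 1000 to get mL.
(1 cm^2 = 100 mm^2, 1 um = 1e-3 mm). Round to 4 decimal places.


area_mm2 = 10 * 100 = 1000
blt_mm = 394 * 1e-3 = 0.394
vol_mm3 = 1000 * 0.394 = 394.0
vol_mL = 394.0 / 1000 = 0.3940 mL

0.3940


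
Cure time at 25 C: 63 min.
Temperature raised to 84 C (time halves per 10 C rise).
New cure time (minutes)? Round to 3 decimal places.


Acceleration factor = 2^(59/10) = 59.7141
New time = 63 / 59.7141 = 1.055 min

1.055


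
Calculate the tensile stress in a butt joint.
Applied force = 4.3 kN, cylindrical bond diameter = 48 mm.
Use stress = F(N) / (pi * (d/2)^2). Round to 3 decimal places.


A = pi * 24.0^2 = 1809.5574 mm^2
sigma = 4300.0 / 1809.5574 = 2.376 MPa

2.376
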